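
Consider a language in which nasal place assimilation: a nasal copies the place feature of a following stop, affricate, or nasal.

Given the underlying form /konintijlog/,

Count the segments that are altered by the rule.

0

No segment meets the rule's conditions.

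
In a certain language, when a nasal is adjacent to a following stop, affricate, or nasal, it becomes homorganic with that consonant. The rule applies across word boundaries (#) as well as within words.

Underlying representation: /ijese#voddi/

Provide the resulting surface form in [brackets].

[ijese#voddi]

no segment meets the rule's conditions; no change.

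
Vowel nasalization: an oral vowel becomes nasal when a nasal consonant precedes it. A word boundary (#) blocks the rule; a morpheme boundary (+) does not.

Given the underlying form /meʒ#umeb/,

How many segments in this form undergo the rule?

2

/e/ after nasal /m/ → [ẽ]
/e/ after nasal /m/ → [ẽ]
2 segments change.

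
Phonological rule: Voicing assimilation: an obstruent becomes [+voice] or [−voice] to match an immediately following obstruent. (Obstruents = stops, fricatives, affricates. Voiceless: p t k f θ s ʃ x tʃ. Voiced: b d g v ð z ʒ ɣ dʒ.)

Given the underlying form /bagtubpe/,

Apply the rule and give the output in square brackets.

/g/ before /t/ (voiceless) → [k]
/b/ before /p/ (voiceless) → [p]

[baktuppe]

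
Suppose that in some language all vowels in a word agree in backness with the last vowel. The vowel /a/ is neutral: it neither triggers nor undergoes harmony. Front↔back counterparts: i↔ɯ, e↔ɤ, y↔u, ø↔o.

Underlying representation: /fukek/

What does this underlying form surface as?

/u/ harmonizes with /e/ ([-back]) → [y]

[fykek]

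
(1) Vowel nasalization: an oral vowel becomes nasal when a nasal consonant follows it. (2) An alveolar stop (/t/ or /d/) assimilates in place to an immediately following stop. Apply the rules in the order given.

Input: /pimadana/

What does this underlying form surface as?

[pĩmadãna]

Rule 1: /i/ before nasal /m/ → [ĩ]
Rule 1: /a/ before nasal /n/ → [ã]
After rule 1: pĩmadãna
Rule 2: no segment meets the rule's conditions; no change.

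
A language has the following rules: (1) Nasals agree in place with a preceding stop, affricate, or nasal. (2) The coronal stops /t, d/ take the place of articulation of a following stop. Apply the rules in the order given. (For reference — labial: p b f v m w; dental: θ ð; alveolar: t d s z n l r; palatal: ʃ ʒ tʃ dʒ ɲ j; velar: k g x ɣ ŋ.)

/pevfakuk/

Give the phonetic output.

Rule 1: no segment meets the rule's conditions; no change.
After rule 1: pevfakuk
Rule 2: no segment meets the rule's conditions; no change.

[pevfakuk]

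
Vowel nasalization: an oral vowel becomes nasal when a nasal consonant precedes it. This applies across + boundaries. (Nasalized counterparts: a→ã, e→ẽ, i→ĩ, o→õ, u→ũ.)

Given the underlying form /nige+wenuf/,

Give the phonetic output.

/i/ after nasal /n/ → [ĩ]
/u/ after nasal /n/ → [ũ]

[nĩge+wenũf]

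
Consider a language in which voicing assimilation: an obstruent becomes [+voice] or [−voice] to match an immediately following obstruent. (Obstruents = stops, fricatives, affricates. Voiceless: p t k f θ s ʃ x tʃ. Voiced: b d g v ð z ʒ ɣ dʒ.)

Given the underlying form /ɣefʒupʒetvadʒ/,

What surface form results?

/f/ before /ʒ/ (voiced) → [v]
/p/ before /ʒ/ (voiced) → [b]
/t/ before /v/ (voiced) → [d]

[ɣevʒubʒedvadʒ]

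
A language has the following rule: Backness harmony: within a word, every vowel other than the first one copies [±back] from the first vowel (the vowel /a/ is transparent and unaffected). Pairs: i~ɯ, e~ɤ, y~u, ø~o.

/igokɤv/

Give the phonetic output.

[igøkev]

/o/ harmonizes with /i/ ([-back]) → [ø]
/ɤ/ harmonizes with /i/ ([-back]) → [e]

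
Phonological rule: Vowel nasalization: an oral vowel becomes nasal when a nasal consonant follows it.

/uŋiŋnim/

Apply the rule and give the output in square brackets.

[ũŋĩŋnĩm]

/u/ before nasal /ŋ/ → [ũ]
/i/ before nasal /ŋ/ → [ĩ]
/i/ before nasal /m/ → [ĩ]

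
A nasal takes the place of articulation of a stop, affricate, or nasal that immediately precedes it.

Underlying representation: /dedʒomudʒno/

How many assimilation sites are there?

/n/ after /dʒ/ (palatal) → [ɲ]
1 segment changes.

1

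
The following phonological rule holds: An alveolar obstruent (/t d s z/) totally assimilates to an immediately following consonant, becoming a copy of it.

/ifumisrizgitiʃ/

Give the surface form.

[ifumirriggitiʃ]

/s/ before /r/ → [r] (total assimilation)
/z/ before /g/ → [g] (total assimilation)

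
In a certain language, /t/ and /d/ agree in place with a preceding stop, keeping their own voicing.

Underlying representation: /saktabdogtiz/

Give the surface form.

/t/ after /k/ (velar) → [k]
/d/ after /b/ (labial) → [b]
/t/ after /g/ (velar) → [k]

[sakkabbogkiz]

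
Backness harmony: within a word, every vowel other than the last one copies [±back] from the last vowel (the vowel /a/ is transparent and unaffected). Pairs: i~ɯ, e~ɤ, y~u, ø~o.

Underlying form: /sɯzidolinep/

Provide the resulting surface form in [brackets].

[sizidølinep]

/ɯ/ harmonizes with /e/ ([-back]) → [i]
/o/ harmonizes with /e/ ([-back]) → [ø]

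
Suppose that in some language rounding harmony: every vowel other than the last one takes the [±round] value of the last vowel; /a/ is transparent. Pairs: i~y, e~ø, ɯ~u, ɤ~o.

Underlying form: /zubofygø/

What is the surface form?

no segment meets the rule's conditions; no change.

[zubofygø]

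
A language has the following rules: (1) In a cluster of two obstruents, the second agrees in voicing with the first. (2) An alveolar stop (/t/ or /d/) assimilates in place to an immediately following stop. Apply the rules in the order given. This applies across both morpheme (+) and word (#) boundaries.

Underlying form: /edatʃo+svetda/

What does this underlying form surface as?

[edatʃo+sfetta]

Rule 1: /v/ after /s/ (voiceless) → [f]
Rule 1: /d/ after /t/ (voiceless) → [t]
After rule 1: edatʃo+sfetta
Rule 2: no segment meets the rule's conditions; no change.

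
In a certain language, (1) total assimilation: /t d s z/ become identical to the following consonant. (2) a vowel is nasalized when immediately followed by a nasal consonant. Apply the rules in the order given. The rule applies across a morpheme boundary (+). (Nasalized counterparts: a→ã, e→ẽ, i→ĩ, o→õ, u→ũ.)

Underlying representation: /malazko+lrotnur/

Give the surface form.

Rule 1: /z/ before /k/ → [k] (total assimilation)
Rule 1: /t/ before /n/ → [n] (total assimilation)
After rule 1: malakko+lronnur
Rule 2: /o/ before nasal /n/ → [õ]

[malakko+lrõnnur]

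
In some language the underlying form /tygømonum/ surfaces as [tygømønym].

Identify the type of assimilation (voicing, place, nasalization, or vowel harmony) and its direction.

/o/→[ø] /u/→[y].
Vowels agree with the first vowel, so the harmony is progressive.

vowel harmony, progressive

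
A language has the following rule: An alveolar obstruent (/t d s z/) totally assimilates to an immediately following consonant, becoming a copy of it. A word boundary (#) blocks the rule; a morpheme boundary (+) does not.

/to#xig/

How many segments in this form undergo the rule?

No segment meets the rule's conditions.

0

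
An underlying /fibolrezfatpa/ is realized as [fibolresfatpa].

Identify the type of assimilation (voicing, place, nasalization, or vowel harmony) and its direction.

/z/→[s].
Each target copies a feature from the following segment, so the direction is regressive.

voicing assimilation, regressive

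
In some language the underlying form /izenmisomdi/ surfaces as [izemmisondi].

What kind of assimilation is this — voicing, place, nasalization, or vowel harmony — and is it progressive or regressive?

/n/→[m] /m/→[n].
Each target copies a feature from the following segment, so the direction is regressive.

place assimilation, regressive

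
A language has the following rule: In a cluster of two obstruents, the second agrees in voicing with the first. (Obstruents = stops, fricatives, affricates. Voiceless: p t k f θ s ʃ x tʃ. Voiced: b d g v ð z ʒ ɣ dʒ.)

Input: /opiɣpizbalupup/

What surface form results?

/p/ after /ɣ/ (voiced) → [b]

[opiɣbizbalupup]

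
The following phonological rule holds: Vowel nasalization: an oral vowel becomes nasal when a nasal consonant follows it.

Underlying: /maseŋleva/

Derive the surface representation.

/e/ before nasal /ŋ/ → [ẽ]

[masẽŋleva]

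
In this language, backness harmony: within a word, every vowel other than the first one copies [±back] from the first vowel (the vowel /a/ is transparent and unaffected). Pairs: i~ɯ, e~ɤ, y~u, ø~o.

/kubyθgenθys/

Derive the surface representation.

/y/ harmonizes with /u/ ([+back]) → [u]
/e/ harmonizes with /u/ ([+back]) → [ɤ]
/y/ harmonizes with /u/ ([+back]) → [u]

[kubuθgɤnθus]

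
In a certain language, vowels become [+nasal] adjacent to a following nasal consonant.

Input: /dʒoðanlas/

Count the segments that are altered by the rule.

1

/a/ before nasal /n/ → [ã]
1 segment changes.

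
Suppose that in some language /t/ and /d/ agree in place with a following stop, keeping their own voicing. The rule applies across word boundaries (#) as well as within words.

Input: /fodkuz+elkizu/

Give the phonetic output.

[fogkuz+elkizu]

/d/ before /k/ (velar) → [g]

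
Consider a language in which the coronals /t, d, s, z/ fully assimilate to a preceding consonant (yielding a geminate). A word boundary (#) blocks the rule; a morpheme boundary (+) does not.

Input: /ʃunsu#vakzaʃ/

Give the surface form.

/s/ after /n/ → [n] (total assimilation)
/z/ after /k/ → [k] (total assimilation)

[ʃunnu#vakkaʃ]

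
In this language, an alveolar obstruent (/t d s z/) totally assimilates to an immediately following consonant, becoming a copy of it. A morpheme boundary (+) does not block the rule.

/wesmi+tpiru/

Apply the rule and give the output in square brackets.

[wemmi+ppiru]

/s/ before /m/ → [m] (total assimilation)
/t/ before /p/ → [p] (total assimilation)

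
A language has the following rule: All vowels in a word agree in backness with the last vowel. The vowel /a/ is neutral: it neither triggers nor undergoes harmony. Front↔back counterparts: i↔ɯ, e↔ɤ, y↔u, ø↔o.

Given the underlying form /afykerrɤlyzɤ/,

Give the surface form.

/y/ harmonizes with /ɤ/ ([+back]) → [u]
/e/ harmonizes with /ɤ/ ([+back]) → [ɤ]
/y/ harmonizes with /ɤ/ ([+back]) → [u]

[afukɤrrɤluzɤ]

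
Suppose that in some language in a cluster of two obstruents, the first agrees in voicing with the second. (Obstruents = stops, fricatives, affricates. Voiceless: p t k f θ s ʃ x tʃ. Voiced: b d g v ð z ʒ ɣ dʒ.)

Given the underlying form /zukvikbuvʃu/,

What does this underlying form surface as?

[zugvigbufʃu]

/k/ before /v/ (voiced) → [g]
/k/ before /b/ (voiced) → [g]
/v/ before /ʃ/ (voiceless) → [f]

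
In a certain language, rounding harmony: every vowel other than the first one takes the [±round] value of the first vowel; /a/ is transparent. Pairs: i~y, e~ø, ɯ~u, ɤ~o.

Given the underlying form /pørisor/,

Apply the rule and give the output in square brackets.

[pørysor]

/i/ harmonizes with /ø/ ([+round]) → [y]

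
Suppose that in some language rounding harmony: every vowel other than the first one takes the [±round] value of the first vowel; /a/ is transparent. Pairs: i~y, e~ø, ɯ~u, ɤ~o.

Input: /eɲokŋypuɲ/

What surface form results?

[eɲɤkŋipɯɲ]

/o/ harmonizes with /e/ ([-round]) → [ɤ]
/y/ harmonizes with /e/ ([-round]) → [i]
/u/ harmonizes with /e/ ([-round]) → [ɯ]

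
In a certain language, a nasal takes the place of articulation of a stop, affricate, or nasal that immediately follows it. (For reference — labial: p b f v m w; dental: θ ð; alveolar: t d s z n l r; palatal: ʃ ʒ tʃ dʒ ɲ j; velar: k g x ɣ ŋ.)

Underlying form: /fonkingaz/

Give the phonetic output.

/n/ before /k/ (velar) → [ŋ]
/n/ before /g/ (velar) → [ŋ]

[foŋkiŋgaz]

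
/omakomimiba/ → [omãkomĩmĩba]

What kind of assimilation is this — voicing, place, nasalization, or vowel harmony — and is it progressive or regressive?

nasalization, progressive

/a/→[ã] /i/→[ĩ] /i/→[ĩ].
Each target copies a feature from the preceding segment, so the direction is progressive.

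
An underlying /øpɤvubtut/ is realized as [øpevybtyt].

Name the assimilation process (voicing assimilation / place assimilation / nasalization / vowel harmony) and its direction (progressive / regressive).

vowel harmony, progressive

/ɤ/→[e] /u/→[y] /u/→[y].
Vowels agree with the first vowel, so the harmony is progressive.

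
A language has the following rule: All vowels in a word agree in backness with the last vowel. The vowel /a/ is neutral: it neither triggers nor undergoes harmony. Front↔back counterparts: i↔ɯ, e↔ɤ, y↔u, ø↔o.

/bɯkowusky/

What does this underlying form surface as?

[bikøwysky]

/ɯ/ harmonizes with /y/ ([-back]) → [i]
/o/ harmonizes with /y/ ([-back]) → [ø]
/u/ harmonizes with /y/ ([-back]) → [y]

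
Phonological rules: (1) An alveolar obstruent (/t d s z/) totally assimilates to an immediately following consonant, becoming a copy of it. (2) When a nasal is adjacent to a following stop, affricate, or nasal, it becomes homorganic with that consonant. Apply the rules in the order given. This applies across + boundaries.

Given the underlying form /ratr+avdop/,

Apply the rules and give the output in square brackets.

[rarr+avdop]

Rule 1: /t/ before /r/ → [r] (total assimilation)
After rule 1: rarr+avdop
Rule 2: no segment meets the rule's conditions; no change.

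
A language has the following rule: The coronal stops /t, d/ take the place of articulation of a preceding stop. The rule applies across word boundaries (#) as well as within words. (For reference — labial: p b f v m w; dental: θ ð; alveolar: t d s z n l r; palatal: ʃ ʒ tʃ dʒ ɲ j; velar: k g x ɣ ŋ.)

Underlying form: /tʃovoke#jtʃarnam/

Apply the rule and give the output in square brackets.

no segment meets the rule's conditions; no change.

[tʃovoke#jtʃarnam]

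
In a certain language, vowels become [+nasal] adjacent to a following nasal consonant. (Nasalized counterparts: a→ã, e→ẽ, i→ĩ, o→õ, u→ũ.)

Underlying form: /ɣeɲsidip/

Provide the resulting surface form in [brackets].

[ɣẽɲsidip]

/e/ before nasal /ɲ/ → [ẽ]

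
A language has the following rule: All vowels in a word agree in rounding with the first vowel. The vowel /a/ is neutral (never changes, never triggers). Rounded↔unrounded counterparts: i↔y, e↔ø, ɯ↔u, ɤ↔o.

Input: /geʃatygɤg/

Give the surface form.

/y/ harmonizes with /e/ ([-round]) → [i]

[geʃatigɤg]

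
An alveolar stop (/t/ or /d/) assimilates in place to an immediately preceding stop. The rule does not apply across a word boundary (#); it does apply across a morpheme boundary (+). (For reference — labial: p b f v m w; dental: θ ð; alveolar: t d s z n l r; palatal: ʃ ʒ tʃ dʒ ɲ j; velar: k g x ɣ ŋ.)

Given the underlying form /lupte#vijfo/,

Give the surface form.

[luppe#vijfo]

/t/ after /p/ (labial) → [p]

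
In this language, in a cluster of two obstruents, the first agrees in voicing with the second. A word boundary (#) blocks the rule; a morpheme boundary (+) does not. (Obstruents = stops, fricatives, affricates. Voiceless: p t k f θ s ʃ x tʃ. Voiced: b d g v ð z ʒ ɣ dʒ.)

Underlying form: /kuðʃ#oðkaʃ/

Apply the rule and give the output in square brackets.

/ð/ before /ʃ/ (voiceless) → [θ]
/ð/ before /k/ (voiceless) → [θ]

[kuθʃ#oθkaʃ]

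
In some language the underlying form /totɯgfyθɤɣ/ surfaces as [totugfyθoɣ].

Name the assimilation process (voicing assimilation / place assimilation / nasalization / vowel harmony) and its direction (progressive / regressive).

vowel harmony, progressive

/ɯ/→[u] /ɤ/→[o].
Vowels agree with the first vowel, so the harmony is progressive.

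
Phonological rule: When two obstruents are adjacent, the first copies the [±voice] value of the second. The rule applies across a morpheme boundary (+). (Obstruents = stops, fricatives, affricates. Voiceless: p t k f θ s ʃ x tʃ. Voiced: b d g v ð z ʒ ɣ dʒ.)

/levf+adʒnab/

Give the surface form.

[leff+adʒnab]

/v/ before /f/ (voiceless) → [f]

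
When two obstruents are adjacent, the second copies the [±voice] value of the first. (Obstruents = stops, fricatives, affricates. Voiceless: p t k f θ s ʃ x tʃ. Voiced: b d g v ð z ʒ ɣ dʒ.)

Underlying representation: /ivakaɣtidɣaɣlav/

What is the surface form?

[ivakaɣdidɣaɣlav]

/t/ after /ɣ/ (voiced) → [d]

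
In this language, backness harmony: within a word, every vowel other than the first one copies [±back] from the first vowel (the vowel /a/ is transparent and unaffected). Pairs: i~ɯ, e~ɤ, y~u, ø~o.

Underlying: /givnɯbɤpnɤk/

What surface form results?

/ɯ/ harmonizes with /i/ ([-back]) → [i]
/ɤ/ harmonizes with /i/ ([-back]) → [e]
/ɤ/ harmonizes with /i/ ([-back]) → [e]

[givnibepnek]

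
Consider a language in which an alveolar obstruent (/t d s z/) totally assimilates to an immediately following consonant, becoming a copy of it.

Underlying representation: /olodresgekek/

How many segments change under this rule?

2

/d/ before /r/ → [r] (total assimilation)
/s/ before /g/ → [g] (total assimilation)
2 segments change.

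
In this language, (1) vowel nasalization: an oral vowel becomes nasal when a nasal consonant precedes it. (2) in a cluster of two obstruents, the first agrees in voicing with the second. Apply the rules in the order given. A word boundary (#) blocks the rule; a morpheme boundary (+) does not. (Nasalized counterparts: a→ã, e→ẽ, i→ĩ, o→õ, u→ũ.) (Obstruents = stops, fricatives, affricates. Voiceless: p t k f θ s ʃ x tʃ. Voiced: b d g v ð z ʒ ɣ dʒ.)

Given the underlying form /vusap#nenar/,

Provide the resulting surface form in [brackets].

Rule 1: /e/ after nasal /n/ → [ẽ]
Rule 1: /a/ after nasal /n/ → [ã]
After rule 1: vusap#nẽnãr
Rule 2: no segment meets the rule's conditions; no change.

[vusap#nẽnãr]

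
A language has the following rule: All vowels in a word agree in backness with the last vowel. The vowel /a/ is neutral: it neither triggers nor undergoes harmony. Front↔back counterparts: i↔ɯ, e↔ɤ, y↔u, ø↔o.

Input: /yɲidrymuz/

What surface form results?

[uɲɯdrumuz]

/y/ harmonizes with /u/ ([+back]) → [u]
/i/ harmonizes with /u/ ([+back]) → [ɯ]
/y/ harmonizes with /u/ ([+back]) → [u]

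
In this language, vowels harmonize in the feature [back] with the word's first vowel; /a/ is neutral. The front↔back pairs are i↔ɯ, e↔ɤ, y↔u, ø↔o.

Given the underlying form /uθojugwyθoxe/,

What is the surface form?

/y/ harmonizes with /u/ ([+back]) → [u]
/e/ harmonizes with /u/ ([+back]) → [ɤ]

[uθojugwuθoxɤ]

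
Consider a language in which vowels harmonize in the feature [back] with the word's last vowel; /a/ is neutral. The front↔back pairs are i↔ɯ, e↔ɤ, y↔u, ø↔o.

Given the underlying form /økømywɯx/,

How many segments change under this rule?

/ø/ harmonizes with /ɯ/ ([+back]) → [o]
/ø/ harmonizes with /ɯ/ ([+back]) → [o]
/y/ harmonizes with /ɯ/ ([+back]) → [u]
3 segments change.

3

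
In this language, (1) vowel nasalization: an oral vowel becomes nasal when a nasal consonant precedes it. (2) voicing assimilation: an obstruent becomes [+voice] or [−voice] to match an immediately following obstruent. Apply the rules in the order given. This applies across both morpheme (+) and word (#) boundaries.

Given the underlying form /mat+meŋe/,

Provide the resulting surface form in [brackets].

[mãt+mẽŋẽ]

Rule 1: /a/ after nasal /m/ → [ã]
Rule 1: /e/ after nasal /m/ → [ẽ]
Rule 1: /e/ after nasal /ŋ/ → [ẽ]
After rule 1: mãt+mẽŋẽ
Rule 2: no segment meets the rule's conditions; no change.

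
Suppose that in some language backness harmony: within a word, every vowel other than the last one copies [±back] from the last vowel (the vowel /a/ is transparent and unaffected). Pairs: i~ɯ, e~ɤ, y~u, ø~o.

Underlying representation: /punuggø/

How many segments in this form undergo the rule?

2

/u/ harmonizes with /ø/ ([-back]) → [y]
/u/ harmonizes with /ø/ ([-back]) → [y]
2 segments change.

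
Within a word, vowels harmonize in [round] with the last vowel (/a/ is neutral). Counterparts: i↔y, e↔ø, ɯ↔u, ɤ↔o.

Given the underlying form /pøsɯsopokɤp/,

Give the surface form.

[pesɯsɤpɤkɤp]

/ø/ harmonizes with /ɤ/ ([-round]) → [e]
/o/ harmonizes with /ɤ/ ([-round]) → [ɤ]
/o/ harmonizes with /ɤ/ ([-round]) → [ɤ]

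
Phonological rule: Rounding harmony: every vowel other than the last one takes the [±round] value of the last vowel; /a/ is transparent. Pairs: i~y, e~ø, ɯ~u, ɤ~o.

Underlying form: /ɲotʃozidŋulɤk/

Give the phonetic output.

/o/ harmonizes with /ɤ/ ([-round]) → [ɤ]
/o/ harmonizes with /ɤ/ ([-round]) → [ɤ]
/u/ harmonizes with /ɤ/ ([-round]) → [ɯ]

[ɲɤtʃɤzidŋɯlɤk]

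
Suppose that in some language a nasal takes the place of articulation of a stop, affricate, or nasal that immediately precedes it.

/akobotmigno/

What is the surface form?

[akobotnigŋo]

/m/ after /t/ (alveolar) → [n]
/n/ after /g/ (velar) → [ŋ]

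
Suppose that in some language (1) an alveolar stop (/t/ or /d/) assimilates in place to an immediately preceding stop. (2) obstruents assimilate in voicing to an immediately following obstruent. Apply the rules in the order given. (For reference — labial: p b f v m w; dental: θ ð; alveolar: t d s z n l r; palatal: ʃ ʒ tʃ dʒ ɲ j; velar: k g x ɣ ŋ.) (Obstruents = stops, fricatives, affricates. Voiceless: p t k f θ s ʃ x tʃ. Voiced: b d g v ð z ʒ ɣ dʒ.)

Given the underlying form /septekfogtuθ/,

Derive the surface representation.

Rule 1: /t/ after /p/ (labial) → [p]
Rule 1: /t/ after /g/ (velar) → [k]
After rule 1: seppekfogkuθ
Rule 2: /g/ before /k/ (voiceless) → [k]

[seppekfokkuθ]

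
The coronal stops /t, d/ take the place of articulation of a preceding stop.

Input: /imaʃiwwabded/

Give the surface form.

[imaʃiwwabbed]

/d/ after /b/ (labial) → [b]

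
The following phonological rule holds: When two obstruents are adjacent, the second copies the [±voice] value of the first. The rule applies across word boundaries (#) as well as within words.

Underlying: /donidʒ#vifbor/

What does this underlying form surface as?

/b/ after /f/ (voiceless) → [p]

[donidʒ#vifpor]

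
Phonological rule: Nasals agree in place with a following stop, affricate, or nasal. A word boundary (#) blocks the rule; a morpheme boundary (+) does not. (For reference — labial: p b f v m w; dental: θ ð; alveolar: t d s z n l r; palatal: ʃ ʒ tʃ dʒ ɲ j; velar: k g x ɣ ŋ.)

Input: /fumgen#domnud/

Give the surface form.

[fuŋgen#donnud]

/m/ before /g/ (velar) → [ŋ]
/m/ before /n/ (alveolar) → [n]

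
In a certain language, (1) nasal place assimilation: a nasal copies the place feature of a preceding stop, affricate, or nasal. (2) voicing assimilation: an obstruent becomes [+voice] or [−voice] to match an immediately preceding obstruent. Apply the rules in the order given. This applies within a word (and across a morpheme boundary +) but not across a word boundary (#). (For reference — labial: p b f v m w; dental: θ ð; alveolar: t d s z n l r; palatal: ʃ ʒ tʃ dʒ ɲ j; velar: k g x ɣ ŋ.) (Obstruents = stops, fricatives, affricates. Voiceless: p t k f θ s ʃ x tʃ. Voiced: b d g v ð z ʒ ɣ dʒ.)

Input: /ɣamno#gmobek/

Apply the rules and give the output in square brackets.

[ɣammo#gŋobek]

Rule 1: /n/ after /m/ (labial) → [m]
Rule 1: /m/ after /g/ (velar) → [ŋ]
After rule 1: ɣammo#gŋobek
Rule 2: no segment meets the rule's conditions; no change.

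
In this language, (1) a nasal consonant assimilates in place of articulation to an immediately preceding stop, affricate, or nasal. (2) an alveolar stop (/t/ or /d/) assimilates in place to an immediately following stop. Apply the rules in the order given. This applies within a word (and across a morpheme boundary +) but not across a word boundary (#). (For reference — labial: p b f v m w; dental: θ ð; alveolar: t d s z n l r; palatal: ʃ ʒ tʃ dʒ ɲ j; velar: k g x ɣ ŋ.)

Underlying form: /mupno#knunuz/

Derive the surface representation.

[mupmo#kŋunuz]

Rule 1: /n/ after /p/ (labial) → [m]
Rule 1: /n/ after /k/ (velar) → [ŋ]
After rule 1: mupmo#kŋunuz
Rule 2: no segment meets the rule's conditions; no change.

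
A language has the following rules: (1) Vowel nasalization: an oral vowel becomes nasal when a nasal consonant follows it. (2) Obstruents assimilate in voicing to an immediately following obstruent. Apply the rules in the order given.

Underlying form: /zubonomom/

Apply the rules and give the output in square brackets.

[zubõnõmõm]

Rule 1: /o/ before nasal /n/ → [õ]
Rule 1: /o/ before nasal /m/ → [õ]
Rule 1: /o/ before nasal /m/ → [õ]
After rule 1: zubõnõmõm
Rule 2: no segment meets the rule's conditions; no change.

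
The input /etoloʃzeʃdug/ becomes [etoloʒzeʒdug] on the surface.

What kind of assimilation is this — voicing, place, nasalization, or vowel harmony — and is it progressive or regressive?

/ʃ/→[ʒ] /ʃ/→[ʒ].
Each target copies a feature from the following segment, so the direction is regressive.

voicing assimilation, regressive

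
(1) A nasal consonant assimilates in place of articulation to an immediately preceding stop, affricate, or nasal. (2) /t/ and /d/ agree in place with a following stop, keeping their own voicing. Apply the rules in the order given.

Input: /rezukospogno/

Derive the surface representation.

[rezukospogŋo]

Rule 1: /n/ after /g/ (velar) → [ŋ]
After rule 1: rezukospogŋo
Rule 2: no segment meets the rule's conditions; no change.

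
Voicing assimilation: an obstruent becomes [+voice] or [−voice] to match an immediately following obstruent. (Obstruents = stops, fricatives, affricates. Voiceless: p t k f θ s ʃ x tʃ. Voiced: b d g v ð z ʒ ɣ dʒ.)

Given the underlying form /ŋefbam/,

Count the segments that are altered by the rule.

/f/ before /b/ (voiced) → [v]
1 segment changes.

1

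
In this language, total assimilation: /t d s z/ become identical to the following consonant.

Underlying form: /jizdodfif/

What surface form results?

/z/ before /d/ → [d] (total assimilation)
/d/ before /f/ → [f] (total assimilation)

[jiddoffif]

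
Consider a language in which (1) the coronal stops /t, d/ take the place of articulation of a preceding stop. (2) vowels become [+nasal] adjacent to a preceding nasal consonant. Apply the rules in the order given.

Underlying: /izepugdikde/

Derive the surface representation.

Rule 1: /d/ after /g/ (velar) → [g]
Rule 1: /d/ after /k/ (velar) → [g]
After rule 1: izepuggikge
Rule 2: no segment meets the rule's conditions; no change.

[izepuggikge]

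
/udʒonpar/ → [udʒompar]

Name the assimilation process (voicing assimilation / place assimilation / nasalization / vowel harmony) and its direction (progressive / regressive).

/n/→[m].
Each target copies a feature from the following segment, so the direction is regressive.

place assimilation, regressive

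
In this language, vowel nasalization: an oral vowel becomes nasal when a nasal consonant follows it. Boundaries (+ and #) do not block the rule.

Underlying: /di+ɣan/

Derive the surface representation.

[di+ɣãn]

/a/ before nasal /n/ → [ã]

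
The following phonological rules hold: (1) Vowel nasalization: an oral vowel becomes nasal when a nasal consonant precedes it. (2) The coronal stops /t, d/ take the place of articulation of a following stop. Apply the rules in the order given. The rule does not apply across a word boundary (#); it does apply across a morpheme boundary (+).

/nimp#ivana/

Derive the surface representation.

Rule 1: /i/ after nasal /n/ → [ĩ]
Rule 1: /a/ after nasal /n/ → [ã]
After rule 1: nĩmp#ivanã
Rule 2: no segment meets the rule's conditions; no change.

[nĩmp#ivanã]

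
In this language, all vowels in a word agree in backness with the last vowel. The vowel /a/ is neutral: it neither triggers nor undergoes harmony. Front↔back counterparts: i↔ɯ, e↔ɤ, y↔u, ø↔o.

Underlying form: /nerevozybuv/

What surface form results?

[nɤrɤvozubuv]

/e/ harmonizes with /u/ ([+back]) → [ɤ]
/e/ harmonizes with /u/ ([+back]) → [ɤ]
/y/ harmonizes with /u/ ([+back]) → [u]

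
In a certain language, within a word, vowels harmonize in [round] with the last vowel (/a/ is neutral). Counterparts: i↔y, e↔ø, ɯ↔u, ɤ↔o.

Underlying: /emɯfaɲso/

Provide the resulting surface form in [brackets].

[ømufaɲso]

/e/ harmonizes with /o/ ([+round]) → [ø]
/ɯ/ harmonizes with /o/ ([+round]) → [u]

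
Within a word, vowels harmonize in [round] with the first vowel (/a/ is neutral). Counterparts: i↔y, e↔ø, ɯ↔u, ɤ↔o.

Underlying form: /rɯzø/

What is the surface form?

[rɯze]

/ø/ harmonizes with /ɯ/ ([-round]) → [e]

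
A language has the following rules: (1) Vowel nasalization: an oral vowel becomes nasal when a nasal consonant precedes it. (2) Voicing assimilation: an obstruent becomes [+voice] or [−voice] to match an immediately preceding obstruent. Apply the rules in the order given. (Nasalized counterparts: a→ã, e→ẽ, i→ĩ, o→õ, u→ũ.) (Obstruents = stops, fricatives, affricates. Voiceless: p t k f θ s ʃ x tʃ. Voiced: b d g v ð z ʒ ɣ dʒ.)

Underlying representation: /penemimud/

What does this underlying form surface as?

[penẽmĩmũd]

Rule 1: /e/ after nasal /n/ → [ẽ]
Rule 1: /i/ after nasal /m/ → [ĩ]
Rule 1: /u/ after nasal /m/ → [ũ]
After rule 1: penẽmĩmũd
Rule 2: no segment meets the rule's conditions; no change.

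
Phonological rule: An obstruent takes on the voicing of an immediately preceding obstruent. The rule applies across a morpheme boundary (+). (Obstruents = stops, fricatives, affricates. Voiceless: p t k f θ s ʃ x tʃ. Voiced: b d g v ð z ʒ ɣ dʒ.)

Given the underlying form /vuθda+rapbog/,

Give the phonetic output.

/d/ after /θ/ (voiceless) → [t]
/b/ after /p/ (voiceless) → [p]

[vuθta+rappog]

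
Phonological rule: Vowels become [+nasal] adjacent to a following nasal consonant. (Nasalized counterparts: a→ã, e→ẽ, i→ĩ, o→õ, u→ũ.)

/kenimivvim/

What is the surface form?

[kẽnĩmivvĩm]

/e/ before nasal /n/ → [ẽ]
/i/ before nasal /m/ → [ĩ]
/i/ before nasal /m/ → [ĩ]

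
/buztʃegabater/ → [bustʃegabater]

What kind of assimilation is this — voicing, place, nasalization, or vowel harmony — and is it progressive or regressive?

voicing assimilation, regressive

/z/→[s].
Each target copies a feature from the following segment, so the direction is regressive.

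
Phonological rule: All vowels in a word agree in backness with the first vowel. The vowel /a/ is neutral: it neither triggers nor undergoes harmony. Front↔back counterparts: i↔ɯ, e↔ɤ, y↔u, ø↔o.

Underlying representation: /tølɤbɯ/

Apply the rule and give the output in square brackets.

/ɤ/ harmonizes with /ø/ ([-back]) → [e]
/ɯ/ harmonizes with /ø/ ([-back]) → [i]

[tølebi]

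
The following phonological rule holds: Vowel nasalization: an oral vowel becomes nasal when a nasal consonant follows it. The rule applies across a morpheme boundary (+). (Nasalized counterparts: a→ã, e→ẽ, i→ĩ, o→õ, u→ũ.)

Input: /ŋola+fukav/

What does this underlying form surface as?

no segment meets the rule's conditions; no change.

[ŋola+fukav]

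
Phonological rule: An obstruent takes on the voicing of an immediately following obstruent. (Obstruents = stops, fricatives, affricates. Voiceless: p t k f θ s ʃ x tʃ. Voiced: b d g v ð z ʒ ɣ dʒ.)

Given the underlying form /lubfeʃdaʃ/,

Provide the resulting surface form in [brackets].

/b/ before /f/ (voiceless) → [p]
/ʃ/ before /d/ (voiced) → [ʒ]

[lupfeʒdaʃ]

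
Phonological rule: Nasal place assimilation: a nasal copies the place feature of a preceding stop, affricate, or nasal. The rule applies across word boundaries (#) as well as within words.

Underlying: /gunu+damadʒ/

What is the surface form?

no segment meets the rule's conditions; no change.

[gunu+damadʒ]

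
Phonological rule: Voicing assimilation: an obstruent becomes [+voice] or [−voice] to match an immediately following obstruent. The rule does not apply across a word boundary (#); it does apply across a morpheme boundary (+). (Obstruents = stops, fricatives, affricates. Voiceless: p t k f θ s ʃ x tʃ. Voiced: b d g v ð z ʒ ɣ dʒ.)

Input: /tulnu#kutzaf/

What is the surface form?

[tulnu#kudzaf]

/t/ before /z/ (voiced) → [d]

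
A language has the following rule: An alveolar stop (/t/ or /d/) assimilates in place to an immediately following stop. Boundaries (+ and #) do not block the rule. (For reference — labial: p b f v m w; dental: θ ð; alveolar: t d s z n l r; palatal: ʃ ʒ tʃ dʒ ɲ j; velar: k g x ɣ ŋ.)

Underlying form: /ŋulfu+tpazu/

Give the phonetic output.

[ŋulfu+ppazu]

/t/ before /p/ (labial) → [p]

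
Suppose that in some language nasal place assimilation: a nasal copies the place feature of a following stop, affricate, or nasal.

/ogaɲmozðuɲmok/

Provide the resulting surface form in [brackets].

/ɲ/ before /m/ (labial) → [m]
/ɲ/ before /m/ (labial) → [m]

[ogammozðummok]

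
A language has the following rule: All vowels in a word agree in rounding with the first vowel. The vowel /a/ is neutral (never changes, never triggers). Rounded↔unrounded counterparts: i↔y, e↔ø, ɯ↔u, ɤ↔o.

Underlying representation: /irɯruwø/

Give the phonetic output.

[irɯrɯwe]

/u/ harmonizes with /i/ ([-round]) → [ɯ]
/ø/ harmonizes with /i/ ([-round]) → [e]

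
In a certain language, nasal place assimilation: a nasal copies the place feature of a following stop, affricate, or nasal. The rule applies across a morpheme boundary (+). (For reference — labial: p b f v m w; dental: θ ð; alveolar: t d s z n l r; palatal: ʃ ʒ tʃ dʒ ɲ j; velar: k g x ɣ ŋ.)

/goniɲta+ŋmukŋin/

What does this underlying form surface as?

/ɲ/ before /t/ (alveolar) → [n]
/ŋ/ before /m/ (labial) → [m]

[goninta+mmukŋin]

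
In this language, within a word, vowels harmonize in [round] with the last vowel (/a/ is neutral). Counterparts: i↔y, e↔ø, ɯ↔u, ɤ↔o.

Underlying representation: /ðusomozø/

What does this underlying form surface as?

no segment meets the rule's conditions; no change.

[ðusomozø]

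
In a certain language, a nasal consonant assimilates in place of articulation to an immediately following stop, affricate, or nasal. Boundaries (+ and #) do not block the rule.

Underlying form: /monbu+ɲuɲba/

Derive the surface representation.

/n/ before /b/ (labial) → [m]
/ɲ/ before /b/ (labial) → [m]

[mombu+ɲumba]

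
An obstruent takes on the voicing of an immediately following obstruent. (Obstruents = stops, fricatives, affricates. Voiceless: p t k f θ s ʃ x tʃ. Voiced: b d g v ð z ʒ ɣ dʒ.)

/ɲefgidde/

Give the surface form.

[ɲevgidde]

/f/ before /g/ (voiced) → [v]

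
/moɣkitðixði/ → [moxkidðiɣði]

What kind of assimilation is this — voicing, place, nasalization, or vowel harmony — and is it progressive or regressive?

voicing assimilation, regressive

/ɣ/→[x] /t/→[d] /x/→[ɣ].
Each target copies a feature from the following segment, so the direction is regressive.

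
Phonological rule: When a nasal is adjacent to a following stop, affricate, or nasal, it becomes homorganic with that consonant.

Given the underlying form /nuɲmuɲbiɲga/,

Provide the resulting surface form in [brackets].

[nummumbiŋga]

/ɲ/ before /m/ (labial) → [m]
/ɲ/ before /b/ (labial) → [m]
/ɲ/ before /g/ (velar) → [ŋ]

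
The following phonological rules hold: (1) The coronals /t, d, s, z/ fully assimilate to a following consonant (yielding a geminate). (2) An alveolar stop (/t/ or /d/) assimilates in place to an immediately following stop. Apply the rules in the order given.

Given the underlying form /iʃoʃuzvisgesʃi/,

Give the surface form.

Rule 1: /z/ before /v/ → [v] (total assimilation)
Rule 1: /s/ before /g/ → [g] (total assimilation)
Rule 1: /s/ before /ʃ/ → [ʃ] (total assimilation)
After rule 1: iʃoʃuvviggeʃʃi
Rule 2: no segment meets the rule's conditions; no change.

[iʃoʃuvviggeʃʃi]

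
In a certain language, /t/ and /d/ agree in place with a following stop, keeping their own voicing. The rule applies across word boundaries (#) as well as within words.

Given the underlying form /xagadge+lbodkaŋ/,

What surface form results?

[xagagge+lbogkaŋ]

/d/ before /g/ (velar) → [g]
/d/ before /k/ (velar) → [g]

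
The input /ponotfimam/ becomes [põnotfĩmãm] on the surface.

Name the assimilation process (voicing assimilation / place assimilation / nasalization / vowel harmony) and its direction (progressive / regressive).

/o/→[õ] /i/→[ĩ] /a/→[ã].
Each target copies a feature from the following segment, so the direction is regressive.

nasalization, regressive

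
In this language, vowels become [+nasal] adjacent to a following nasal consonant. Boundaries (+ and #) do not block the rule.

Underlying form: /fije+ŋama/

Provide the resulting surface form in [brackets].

/e/ before nasal /ŋ/ → [ẽ]
/a/ before nasal /m/ → [ã]

[fijẽ+ŋãma]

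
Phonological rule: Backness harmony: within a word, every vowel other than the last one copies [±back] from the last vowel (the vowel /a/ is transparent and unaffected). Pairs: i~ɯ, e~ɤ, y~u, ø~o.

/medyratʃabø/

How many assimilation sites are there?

0

No segment meets the rule's conditions.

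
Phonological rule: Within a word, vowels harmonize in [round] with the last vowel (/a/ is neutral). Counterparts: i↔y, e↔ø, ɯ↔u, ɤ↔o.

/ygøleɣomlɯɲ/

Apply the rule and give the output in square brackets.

/y/ harmonizes with /ɯ/ ([-round]) → [i]
/ø/ harmonizes with /ɯ/ ([-round]) → [e]
/o/ harmonizes with /ɯ/ ([-round]) → [ɤ]

[igeleɣɤmlɯɲ]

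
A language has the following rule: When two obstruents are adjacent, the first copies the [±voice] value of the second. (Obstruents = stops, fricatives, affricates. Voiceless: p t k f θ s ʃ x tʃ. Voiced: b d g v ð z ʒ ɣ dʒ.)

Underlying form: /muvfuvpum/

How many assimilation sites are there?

2

/v/ before /f/ (voiceless) → [f]
/v/ before /p/ (voiceless) → [f]
2 segments change.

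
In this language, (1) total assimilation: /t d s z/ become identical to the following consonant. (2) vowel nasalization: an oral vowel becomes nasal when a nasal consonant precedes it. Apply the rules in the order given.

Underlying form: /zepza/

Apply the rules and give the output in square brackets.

[zepza]

Rule 1: no segment meets the rule's conditions; no change.
After rule 1: zepza
Rule 2: no segment meets the rule's conditions; no change.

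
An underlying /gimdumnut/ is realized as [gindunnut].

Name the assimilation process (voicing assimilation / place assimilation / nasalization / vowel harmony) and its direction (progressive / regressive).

place assimilation, regressive

/m/→[n] /m/→[n].
Each target copies a feature from the following segment, so the direction is regressive.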